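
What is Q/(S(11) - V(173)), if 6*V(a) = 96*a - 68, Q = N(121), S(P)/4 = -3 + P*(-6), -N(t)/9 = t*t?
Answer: 395307/9098 ≈ 43.450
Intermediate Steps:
N(t) = -9*t² (N(t) = -9*t*t = -9*t²)
S(P) = -12 - 24*P (S(P) = 4*(-3 + P*(-6)) = 4*(-3 - 6*P) = -12 - 24*P)
Q = -131769 (Q = -9*121² = -9*14641 = -131769)
V(a) = -34/3 + 16*a (V(a) = (96*a - 68)/6 = (-68 + 96*a)/6 = -34/3 + 16*a)
Q/(S(11) - V(173)) = -131769/((-12 - 24*11) - (-34/3 + 16*173)) = -131769/((-12 - 264) - (-34/3 + 2768)) = -131769/(-276 - 1*8270/3) = -131769/(-276 - 8270/3) = -131769/(-9098/3) = -131769*(-3/9098) = 395307/9098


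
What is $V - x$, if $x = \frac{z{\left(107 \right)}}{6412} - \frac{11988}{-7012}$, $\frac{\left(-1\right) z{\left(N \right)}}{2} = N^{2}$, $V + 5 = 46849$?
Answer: $\frac{263279269307}{5620118} \approx 46846.0$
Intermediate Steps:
$V = 46844$ ($V = -5 + 46849 = 46844$)
$z{\left(N \right)} = - 2 N^{2}$
$x = - \frac{10461715}{5620118}$ ($x = \frac{\left(-2\right) 107^{2}}{6412} - \frac{11988}{-7012} = \left(-2\right) 11449 \cdot \frac{1}{6412} - - \frac{2997}{1753} = \left(-22898\right) \frac{1}{6412} + \frac{2997}{1753} = - \frac{11449}{3206} + \frac{2997}{1753} = - \frac{10461715}{5620118} \approx -1.8615$)
$V - x = 46844 - - \frac{10461715}{5620118} = 46844 + \frac{10461715}{5620118} = \frac{263279269307}{5620118}$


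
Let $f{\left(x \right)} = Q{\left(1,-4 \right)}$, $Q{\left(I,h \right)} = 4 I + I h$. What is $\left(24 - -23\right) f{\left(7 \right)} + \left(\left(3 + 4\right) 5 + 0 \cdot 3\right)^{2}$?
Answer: $1225$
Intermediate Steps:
$f{\left(x \right)} = 0$ ($f{\left(x \right)} = 1 \left(4 - 4\right) = 1 \cdot 0 = 0$)
$\left(24 - -23\right) f{\left(7 \right)} + \left(\left(3 + 4\right) 5 + 0 \cdot 3\right)^{2} = \left(24 - -23\right) 0 + \left(\left(3 + 4\right) 5 + 0 \cdot 3\right)^{2} = \left(24 + 23\right) 0 + \left(7 \cdot 5 + 0\right)^{2} = 47 \cdot 0 + \left(35 + 0\right)^{2} = 0 + 35^{2} = 0 + 1225 = 1225$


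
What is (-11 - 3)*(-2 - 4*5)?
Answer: 308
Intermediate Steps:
(-11 - 3)*(-2 - 4*5) = -14*(-2 - 20) = -14*(-22) = 308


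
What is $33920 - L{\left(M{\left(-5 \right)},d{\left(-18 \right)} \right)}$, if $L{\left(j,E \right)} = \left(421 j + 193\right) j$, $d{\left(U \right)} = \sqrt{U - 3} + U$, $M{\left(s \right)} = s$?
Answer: $24360$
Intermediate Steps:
$d{\left(U \right)} = U + \sqrt{-3 + U}$ ($d{\left(U \right)} = \sqrt{-3 + U} + U = U + \sqrt{-3 + U}$)
$L{\left(j,E \right)} = j \left(193 + 421 j\right)$ ($L{\left(j,E \right)} = \left(193 + 421 j\right) j = j \left(193 + 421 j\right)$)
$33920 - L{\left(M{\left(-5 \right)},d{\left(-18 \right)} \right)} = 33920 - - 5 \left(193 + 421 \left(-5\right)\right) = 33920 - - 5 \left(193 - 2105\right) = 33920 - \left(-5\right) \left(-1912\right) = 33920 - 9560 = 24360$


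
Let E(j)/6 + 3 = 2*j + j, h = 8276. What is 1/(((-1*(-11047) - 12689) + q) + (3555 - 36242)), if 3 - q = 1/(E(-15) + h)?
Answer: -7988/274196089 ≈ -2.9132e-5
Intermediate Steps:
E(j) = -18 + 18*j (E(j) = -18 + 6*(2*j + j) = -18 + 6*(3*j) = -18 + 18*j)
q = 23963/7988 (q = 3 - 1/((-18 + 18*(-15)) + 8276) = 3 - 1/((-18 - 270) + 8276) = 3 - 1/(-288 + 8276) = 3 - 1/7988 = 23963/7988 ≈ 2.9999)
1/(((-1*(-11047) - 12689) + q) + (3555 - 36242)) = 1/(((-1*(-11047) - 12689) + 23963/7988) + (3555 - 36242)) = 1/(((11047 - 12689) + 23963/7988) - 32687) = 1/((-1642 + 23963/7988) - 32687) = 1/(-13092333/7988 - 32687) = 1/(-274196089/7988) = -7988/274196089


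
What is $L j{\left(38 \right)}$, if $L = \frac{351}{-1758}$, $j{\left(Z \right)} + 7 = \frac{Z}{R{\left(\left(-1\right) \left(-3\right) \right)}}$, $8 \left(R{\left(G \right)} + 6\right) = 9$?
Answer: $\frac{1731}{586} \approx 2.9539$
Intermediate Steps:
$R{\left(G \right)} = - \frac{39}{8}$ ($R{\left(G \right)} = -6 + \frac{1}{8} \cdot 9 = -6 + \frac{9}{8} = - \frac{39}{8}$)
$j{\left(Z \right)} = -7 - \frac{8 Z}{39}$ ($j{\left(Z \right)} = -7 + \frac{Z}{- \frac{39}{8}} = -7 + Z \left(- \frac{8}{39}\right) = -7 - \frac{8 Z}{39}$)
$L = - \frac{117}{586}$ ($L = 351 \left(- \frac{1}{1758}\right) = - \frac{117}{586} \approx -0.19966$)
$L j{\left(38 \right)} = - \frac{117 \left(-7 - \frac{304}{39}\right)}{586} = \left(- \frac{117}{586}\right) \left(- \frac{577}{39}\right) = \frac{1731}{586}$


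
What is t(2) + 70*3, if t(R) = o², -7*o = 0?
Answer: 210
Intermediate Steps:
o = 0 (o = -⅐*0 = 0)
t(R) = 0 (t(R) = 0² = 0)
t(2) + 70*3 = 0 + 70*3 = 0 + 210 = 210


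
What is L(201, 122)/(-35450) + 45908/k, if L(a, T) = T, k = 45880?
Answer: 40546031/40661150 ≈ 0.99717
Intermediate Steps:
L(201, 122)/(-35450) + 45908/k = 122/(-35450) + 45908/45880 = 122*(-1/35450) + 45908*(1/45880) = -61/17725 + 11477/11470 = 40546031/40661150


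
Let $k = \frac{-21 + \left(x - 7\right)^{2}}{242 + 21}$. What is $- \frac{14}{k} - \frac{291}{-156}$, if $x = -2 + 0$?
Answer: $- \frac{46411}{780} \approx -59.501$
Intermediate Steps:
$x = -2$
$k = \frac{60}{263}$ ($k = \frac{-21 + \left(-2 - 7\right)^{2}}{242 + 21} = \frac{-21 + \left(-9\right)^{2}}{263} = \left(-21 + 81\right) \frac{1}{263} = 60 \cdot \frac{1}{263} = \frac{60}{263} \approx 0.22814$)
$- \frac{14}{k} - \frac{291}{-156} = - \frac{14}{\frac{60}{263}} - \frac{291}{-156} = \left(-14\right) \frac{263}{60} - - \frac{97}{52} = - \frac{1841}{30} + \frac{97}{52} = - \frac{46411}{780}$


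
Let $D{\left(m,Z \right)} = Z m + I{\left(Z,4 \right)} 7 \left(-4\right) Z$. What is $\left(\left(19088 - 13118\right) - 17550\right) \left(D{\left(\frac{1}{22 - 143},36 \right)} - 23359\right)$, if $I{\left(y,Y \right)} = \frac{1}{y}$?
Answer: $\frac{32769813540}{121} \approx 2.7082 \cdot 10^{8}$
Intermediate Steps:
$D{\left(m,Z \right)} = -28 + Z m$ ($D{\left(m,Z \right)} = Z m + \frac{1}{Z} 7 \left(-4\right) Z = Z m + \frac{7}{Z} \left(-4\right) Z = Z m + - \frac{28}{Z} Z = Z m - 28 = -28 + Z m$)
$\left(\left(19088 - 13118\right) - 17550\right) \left(D{\left(\frac{1}{22 - 143},36 \right)} - 23359\right) = \left(\left(19088 - 13118\right) - 17550\right) \left(\left(-28 + \frac{36}{22 - 143}\right) - 23359\right) = \left(\left(19088 - 13118\right) - 17550\right) \left(\left(-28 + \frac{36}{-121}\right) - 23359\right) = \left(5970 - 17550\right) \left(\left(-28 + 36 \left(- \frac{1}{121}\right)\right) - 23359\right) = - 11580 \left(\left(-28 - \frac{36}{121}\right) - 23359\right) = - 11580 \left(- \frac{3424}{121} - 23359\right) = \left(-11580\right) \left(- \frac{2829863}{121}\right) = \frac{32769813540}{121}$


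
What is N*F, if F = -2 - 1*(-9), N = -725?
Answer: -5075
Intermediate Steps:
F = 7 (F = -2 + 9 = 7)
N*F = -725*7 = -5075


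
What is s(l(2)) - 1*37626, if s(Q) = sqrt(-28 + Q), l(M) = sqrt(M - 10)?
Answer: -37626 + sqrt(-28 + 2*I*sqrt(2)) ≈ -37626.0 + 5.2982*I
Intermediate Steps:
l(M) = sqrt(-10 + M)
s(l(2)) - 1*37626 = sqrt(-28 + sqrt(-10 + 2)) - 1*37626 = sqrt(-28 + sqrt(-8)) - 37626 = sqrt(-28 + 2*I*sqrt(2)) - 37626 = -37626 + sqrt(-28 + 2*I*sqrt(2))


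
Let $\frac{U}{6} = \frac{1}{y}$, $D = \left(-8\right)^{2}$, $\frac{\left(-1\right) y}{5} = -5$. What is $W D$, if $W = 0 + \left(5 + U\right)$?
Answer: $\frac{8384}{25} \approx 335.36$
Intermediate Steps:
$y = 25$ ($y = \left(-5\right) \left(-5\right) = 25$)
$D = 64$
$U = \frac{6}{25} \approx 0.24$
$W = \frac{131}{25}$ ($W = 0 + \left(5 + \frac{6}{25}\right) = 0 + \frac{131}{25} = \frac{131}{25} \approx 5.24$)
$W D = \frac{131}{25} \cdot 64 = \frac{8384}{25}$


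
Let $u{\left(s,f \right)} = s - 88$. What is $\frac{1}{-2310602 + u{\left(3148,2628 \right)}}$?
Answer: $- \frac{1}{2307542} \approx -4.3336 \cdot 10^{-7}$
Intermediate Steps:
$u{\left(s,f \right)} = -88 + s$ ($u{\left(s,f \right)} = s - 88 = -88 + s$)
$\frac{1}{-2310602 + u{\left(3148,2628 \right)}} = \frac{1}{-2310602 + \left(-88 + 3148\right)} = \frac{1}{-2310602 + 3060} = \frac{1}{-2307542} = - \frac{1}{2307542}$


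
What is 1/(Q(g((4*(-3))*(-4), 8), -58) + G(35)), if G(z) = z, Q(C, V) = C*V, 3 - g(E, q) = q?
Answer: 1/325 ≈ 0.0030769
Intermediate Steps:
g(E, q) = 3 - q
1/(Q(g((4*(-3))*(-4), 8), -58) + G(35)) = 1/((3 - 1*8)*(-58) + 35) = 1/((3 - 8)*(-58) + 35) = 1/(-5*(-58) + 35) = 1/(290 + 35) = 1/325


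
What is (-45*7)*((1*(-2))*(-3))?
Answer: -1890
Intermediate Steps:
(-45*7)*((1*(-2))*(-3)) = -(-630)*(-3) = -315*6 = -1890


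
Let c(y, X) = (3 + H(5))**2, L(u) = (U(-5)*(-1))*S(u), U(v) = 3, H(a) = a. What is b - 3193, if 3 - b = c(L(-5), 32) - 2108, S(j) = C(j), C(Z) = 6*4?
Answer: -1146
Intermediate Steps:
C(Z) = 24
S(j) = 24
L(u) = -72 (L(u) = (3*(-1))*24 = -3*24 = -72)
c(y, X) = 64 (c(y, X) = (3 + 5)**2 = 8**2 = 64)
b = 2047 (b = 3 - (64 - 2108) = 3 - 1*(-2044) = 3 + 2044 = 2047)
b - 3193 = 2047 - 3193 = -1146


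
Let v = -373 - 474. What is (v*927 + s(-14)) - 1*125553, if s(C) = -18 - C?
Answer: -910726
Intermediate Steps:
v = -847
(v*927 + s(-14)) - 1*125553 = (-847*927 + (-18 - 1*(-14))) - 1*125553 = (-785169 + (-18 + 14)) - 125553 = (-785169 - 4) - 125553 = -785173 - 125553 = -910726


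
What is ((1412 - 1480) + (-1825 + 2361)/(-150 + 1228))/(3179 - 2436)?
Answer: -36384/400477 ≈ -0.090852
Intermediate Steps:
((1412 - 1480) + (-1825 + 2361)/(-150 + 1228))/(3179 - 2436) = (-68 + 536/1078)/743 = (-68 + 536*(1/1078))*(1/743) = (-68 + 268/539)*(1/743) = -36384/539*1/743 = -36384/400477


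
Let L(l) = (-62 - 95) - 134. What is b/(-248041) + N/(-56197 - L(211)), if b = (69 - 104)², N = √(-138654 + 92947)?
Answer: -1225/248041 - I*√45707/55906 ≈ -0.0049387 - 0.0038241*I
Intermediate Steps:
L(l) = -291 (L(l) = -157 - 134 = -291)
N = I*√45707 (N = √(-45707) = I*√45707 ≈ 213.79*I)
b = 1225 (b = (-35)² = 1225)
b/(-248041) + N/(-56197 - L(211)) = 1225/(-248041) + (I*√45707)/(-56197 - 1*(-291)) = 1225*(-1/248041) + (I*√45707)/(-56197 + 291) = -1225/248041 + (I*√45707)/(-55906) = -1225/248041 + (I*√45707)*(-1/55906) = -1225/248041 - I*√45707/55906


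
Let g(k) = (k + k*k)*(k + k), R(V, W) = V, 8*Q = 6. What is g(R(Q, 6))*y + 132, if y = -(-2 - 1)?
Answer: 4413/32 ≈ 137.91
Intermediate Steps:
Q = ¾ (Q = (⅛)*6 = ¾ ≈ 0.75000)
g(k) = 2*k*(k + k²) (g(k) = (k + k²)*(2*k) = 2*k*(k + k²))
y = 3 (y = -1*(-3) = 3)
g(R(Q, 6))*y + 132 = (2*(¾)²*(1 + ¾))*3 + 132 = (2*(9/16)*(7/4))*3 + 132 = (63/32)*3 + 132 = 189/32 + 132 = 4413/32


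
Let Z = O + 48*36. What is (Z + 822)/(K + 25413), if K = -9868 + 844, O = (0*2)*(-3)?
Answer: 850/5463 ≈ 0.15559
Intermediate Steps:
O = 0 (O = 0*(-3) = 0)
K = -9024
Z = 1728 (Z = 0 + 48*36 = 0 + 1728 = 1728)
(Z + 822)/(K + 25413) = (1728 + 822)/(-9024 + 25413) = 2550/16389 = 2550*(1/16389) = 850/5463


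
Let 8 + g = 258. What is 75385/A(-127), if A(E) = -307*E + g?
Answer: 75385/39239 ≈ 1.9212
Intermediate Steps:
g = 250 (g = -8 + 258 = 250)
A(E) = 250 - 307*E (A(E) = -307*E + 250 = 250 - 307*E)
75385/A(-127) = 75385/(250 - 307*(-127)) = 75385/(250 + 38989) = 75385/39239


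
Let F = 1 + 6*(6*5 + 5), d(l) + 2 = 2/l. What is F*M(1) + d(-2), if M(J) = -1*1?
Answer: -214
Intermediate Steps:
d(l) = -2 + 2/l
M(J) = -1
F = 211 (F = 1 + 6*(30 + 5) = 1 + 6*35 = 1 + 210 = 211)
F*M(1) + d(-2) = 211*(-1) + (-2 + 2/(-2)) = -211 + (-2 + 2*(-½)) = -211 + (-2 - 1) = -211 - 3 = -214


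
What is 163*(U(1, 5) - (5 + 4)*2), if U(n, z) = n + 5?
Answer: -1956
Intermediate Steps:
U(n, z) = 5 + n
163*(U(1, 5) - (5 + 4)*2) = 163*((5 + 1) - (5 + 4)*2) = 163*(6 - 9*2) = 163*(6 - 1*18) = 163*(6 - 18) = 163*(-12) = -1956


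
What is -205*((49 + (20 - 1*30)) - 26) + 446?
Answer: -2219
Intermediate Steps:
-205*((49 + (20 - 1*30)) - 26) + 446 = -205*((49 + (20 - 30)) - 26) + 446 = -205*((49 - 10) - 26) + 446 = -205*(39 - 26) + 446 = -205*13 + 446 = -2665 + 446 = -2219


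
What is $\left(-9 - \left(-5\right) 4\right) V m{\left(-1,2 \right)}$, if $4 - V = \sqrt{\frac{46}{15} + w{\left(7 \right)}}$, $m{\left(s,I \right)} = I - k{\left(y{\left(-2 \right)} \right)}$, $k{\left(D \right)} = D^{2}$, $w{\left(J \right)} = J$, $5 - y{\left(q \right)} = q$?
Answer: $-2068 + \frac{517 \sqrt{2265}}{15} \approx -427.66$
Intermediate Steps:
$y{\left(q \right)} = 5 - q$
$m{\left(s,I \right)} = -49 + I$ ($m{\left(s,I \right)} = I - \left(5 - -2\right)^{2} = I - \left(5 + 2\right)^{2} = I - 7^{2} = I - 49 = -49 + I$)
$V = 4 - \frac{\sqrt{2265}}{15}$ ($V = 4 - \sqrt{\frac{46}{15} + 7} = 4 - \sqrt{\frac{151}{15}} = 4 - \frac{\sqrt{2265}}{15} \approx 0.8272$)
$\left(-9 - \left(-5\right) 4\right) V m{\left(-1,2 \right)} = \left(-9 - \left(-5\right) 4\right) \left(4 - \frac{\sqrt{2265}}{15}\right) \left(-49 + 2\right) = \left(-9 - -20\right) \left(4 - \frac{\sqrt{2265}}{15}\right) \left(-47\right) = \left(-9 + 20\right) \left(4 - \frac{\sqrt{2265}}{15}\right) \left(-47\right) = 11 \left(4 - \frac{\sqrt{2265}}{15}\right) \left(-47\right) = \left(44 - \frac{11 \sqrt{2265}}{15}\right) \left(-47\right) = -2068 + \frac{517 \sqrt{2265}}{15}$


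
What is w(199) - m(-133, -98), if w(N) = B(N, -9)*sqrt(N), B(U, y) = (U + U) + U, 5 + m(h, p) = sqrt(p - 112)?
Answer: 5 + 597*sqrt(199) - I*sqrt(210) ≈ 8426.7 - 14.491*I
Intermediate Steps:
m(h, p) = -5 + sqrt(-112 + p) (m(h, p) = -5 + sqrt(p - 112) = -5 + sqrt(-112 + p))
B(U, y) = 3*U (B(U, y) = 2*U + U = 3*U)
w(N) = 3*N**(3/2) (w(N) = (3*N)*sqrt(N) = 3*N**(3/2))
w(199) - m(-133, -98) = 3*199**(3/2) - (-5 + sqrt(-112 - 98)) = 3*(199*sqrt(199)) - (-5 + sqrt(-210)) = 597*sqrt(199) - (-5 + I*sqrt(210)) = 597*sqrt(199) + (5 - I*sqrt(210)) = 5 + 597*sqrt(199) - I*sqrt(210)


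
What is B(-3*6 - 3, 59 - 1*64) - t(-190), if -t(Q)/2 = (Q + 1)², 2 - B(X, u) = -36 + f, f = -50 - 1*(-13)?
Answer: 71517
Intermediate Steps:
f = -37 (f = -50 + 13 = -37)
B(X, u) = 75 (B(X, u) = 2 - (-36 - 37) = 2 - 1*(-73) = 2 + 73 = 75)
t(Q) = -2*(1 + Q)² (t(Q) = -2*(Q + 1)² = -2*(1 + Q)²)
B(-3*6 - 3, 59 - 1*64) - t(-190) = 75 - (-2)*(1 - 190)² = 75 - (-2)*(-189)² = 75 - (-2)*35721 = 75 - 1*(-71442) = 75 + 71442 = 71517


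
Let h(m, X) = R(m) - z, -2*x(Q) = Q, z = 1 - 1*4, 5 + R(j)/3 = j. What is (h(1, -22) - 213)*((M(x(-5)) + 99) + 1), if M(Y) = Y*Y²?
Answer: -102675/4 ≈ -25669.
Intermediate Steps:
R(j) = -15 + 3*j
z = -3 (z = 1 - 4 = -3)
x(Q) = -Q/2
M(Y) = Y³
h(m, X) = -12 + 3*m (h(m, X) = (-15 + 3*m) - 1*(-3) = (-15 + 3*m) + 3 = -12 + 3*m)
(h(1, -22) - 213)*((M(x(-5)) + 99) + 1) = ((-12 + 3*1) - 213)*(((-½*(-5))³ + 99) + 1) = ((-12 + 3) - 213)*(((5/2)³ + 99) + 1) = (-9 - 213)*((125/8 + 99) + 1) = -222*(917/8 + 1) = -222*925/8 = -102675/4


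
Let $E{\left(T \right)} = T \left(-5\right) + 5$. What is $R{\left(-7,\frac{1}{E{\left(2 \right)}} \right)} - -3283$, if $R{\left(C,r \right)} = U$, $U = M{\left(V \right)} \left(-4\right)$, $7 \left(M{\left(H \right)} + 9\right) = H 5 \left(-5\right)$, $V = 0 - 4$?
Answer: $\frac{22833}{7} \approx 3261.9$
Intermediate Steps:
$V = -4$
$M{\left(H \right)} = -9 - \frac{25 H}{7}$ ($M{\left(H \right)} = -9 + \frac{H 5 \left(-5\right)}{7} = -9 + \frac{5 H \left(-5\right)}{7} = -9 + \frac{\left(-25\right) H}{7} = -9 - \frac{25 H}{7}$)
$E{\left(T \right)} = 5 - 5 T$ ($E{\left(T \right)} = - 5 T + 5 = 5 - 5 T$)
$U = - \frac{148}{7}$ ($U = \left(-9 - - \frac{100}{7}\right) \left(-4\right) = \left(-9 + \frac{100}{7}\right) \left(-4\right) = \frac{37}{7} \left(-4\right) = - \frac{148}{7} \approx -21.143$)
$R{\left(C,r \right)} = - \frac{148}{7}$
$R{\left(-7,\frac{1}{E{\left(2 \right)}} \right)} - -3283 = - \frac{148}{7} - -3283 = - \frac{148}{7} + 3283 = \frac{22833}{7}$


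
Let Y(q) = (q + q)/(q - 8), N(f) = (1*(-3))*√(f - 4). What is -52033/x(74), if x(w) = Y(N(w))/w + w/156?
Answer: -61868451554286/599576683 - 140556534768*√70/599576683 ≈ -1.0515e+5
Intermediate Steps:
N(f) = -3*√(-4 + f)
Y(q) = 2*q/(-8 + q) (Y(q) = (2*q)/(-8 + q) = 2*q/(-8 + q))
x(w) = w/156 - 6*√(-4 + w)/(w*(-8 - 3*√(-4 + w))) (x(w) = (2*(-3*√(-4 + w))/(-8 - 3*√(-4 + w)))/w + w/156 = (-6*√(-4 + w)/(-8 - 3*√(-4 + w)))/w + w*(1/156) = -6*√(-4 + w)/(w*(-8 - 3*√(-4 + w))) + w/156 = w/156 - 6*√(-4 + w)/(w*(-8 - 3*√(-4 + w))))
-52033/x(74) = -52033*11544*(8 + 3*√(-4 + 74))/(936*√(-4 + 74) + 74²*(8 + 3*√(-4 + 74))) = -52033*11544*(8 + 3*√70)/(936*√70 + 5476*(8 + 3*√70)) = -52033*11544*(8 + 3*√70)/(936*√70 + (43808 + 16428*√70)) = -52033*11544*(8 + 3*√70)/(43808 + 17364*√70) = -600668952*(8 + 3*√70)/(43808 + 17364*√70)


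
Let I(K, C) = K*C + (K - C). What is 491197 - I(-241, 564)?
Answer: 627926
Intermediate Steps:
I(K, C) = K - C + C*K (I(K, C) = C*K + (K - C) = K - C + C*K)
491197 - I(-241, 564) = 491197 - (-241 - 1*564 + 564*(-241)) = 491197 - (-241 - 564 - 135924) = 491197 - 1*(-136729) = 491197 + 136729 = 627926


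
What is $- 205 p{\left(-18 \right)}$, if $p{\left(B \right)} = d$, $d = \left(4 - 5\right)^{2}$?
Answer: $-205$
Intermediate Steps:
$d = 1$ ($d = \left(-1\right)^{2} = 1$)
$p{\left(B \right)} = 1$
$- 205 p{\left(-18 \right)} = \left(-205\right) 1 = -205$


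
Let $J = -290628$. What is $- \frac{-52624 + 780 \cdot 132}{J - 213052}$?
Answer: $\frac{1573}{15740} \approx 0.099936$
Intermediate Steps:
$- \frac{-52624 + 780 \cdot 132}{J - 213052} = - \frac{-52624 + 780 \cdot 132}{-290628 - 213052} = - \frac{-52624 + 102960}{-503680} = - \frac{50336 \left(-1\right)}{503680} = \left(-1\right) \left(- \frac{1573}{15740}\right) = \frac{1573}{15740}$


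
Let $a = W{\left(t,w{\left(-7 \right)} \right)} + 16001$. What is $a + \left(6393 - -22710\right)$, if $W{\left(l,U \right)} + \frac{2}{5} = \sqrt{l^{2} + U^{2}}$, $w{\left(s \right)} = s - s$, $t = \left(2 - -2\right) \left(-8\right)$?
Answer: $\frac{225678}{5} \approx 45136.0$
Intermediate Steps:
$t = -32$ ($t = \left(2 + 2\right) \left(-8\right) = 4 \left(-8\right) = -32$)
$w{\left(s \right)} = 0$
$W{\left(l,U \right)} = - \frac{2}{5} + \sqrt{U^{2} + l^{2}}$ ($W{\left(l,U \right)} = - \frac{2}{5} + \sqrt{l^{2} + U^{2}} = - \frac{2}{5} + \sqrt{U^{2} + l^{2}}$)
$a = \frac{80163}{5}$ ($a = \left(- \frac{2}{5} + \sqrt{0^{2} + \left(-32\right)^{2}}\right) + 16001 = \left(- \frac{2}{5} + \sqrt{0 + 1024}\right) + 16001 = \left(- \frac{2}{5} + \sqrt{1024}\right) + 16001 = \left(- \frac{2}{5} + 32\right) + 16001 = \frac{158}{5} + 16001 = \frac{80163}{5} \approx 16033.0$)
$a + \left(6393 - -22710\right) = \frac{80163}{5} + \left(6393 - -22710\right) = \frac{80163}{5} + \left(6393 + 22710\right) = \frac{80163}{5} + 29103 = \frac{225678}{5}$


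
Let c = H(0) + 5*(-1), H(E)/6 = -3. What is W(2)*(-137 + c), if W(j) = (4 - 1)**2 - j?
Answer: -1120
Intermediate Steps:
H(E) = -18 (H(E) = 6*(-3) = -18)
W(j) = 9 - j (W(j) = 3**2 - j = 9 - j)
c = -23 (c = -18 + 5*(-1) = -18 - 5 = -23)
W(2)*(-137 + c) = (9 - 1*2)*(-137 - 23) = (9 - 2)*(-160) = 7*(-160) = -1120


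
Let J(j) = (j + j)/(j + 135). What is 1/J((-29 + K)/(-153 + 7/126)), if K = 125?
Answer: -13701/128 ≈ -107.04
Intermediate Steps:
J(j) = 2*j/(135 + j) (J(j) = (2*j)/(135 + j) = 2*j/(135 + j))
1/J((-29 + K)/(-153 + 7/126)) = 1/(2*((-29 + 125)/(-153 + 7/126))/(135 + (-29 + 125)/(-153 + 7/126))) = 1/(2*(96/(-153 + 7*(1/126)))/(135 + 96/(-153 + 7*(1/126)))) = 1/(2*(96/(-153 + 1/18))/(135 + 96/(-153 + 1/18))) = 1/(2*(96/(-2753/18))/(135 + 96/(-2753/18))) = 1/(2*(96*(-18/2753))/(135 + 96*(-18/2753))) = 1/(2*(-1728/2753)/(135 - 1728/2753)) = 1/(2*(-1728/2753)/(369927/2753)) = 1/(2*(-1728/2753)*(2753/369927)) = 1/(-128/13701) = -13701/128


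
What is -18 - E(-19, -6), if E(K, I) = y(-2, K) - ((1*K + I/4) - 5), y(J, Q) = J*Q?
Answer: -163/2 ≈ -81.500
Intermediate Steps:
E(K, I) = 5 - 3*K - I/4 (E(K, I) = -2*K - ((1*K + I/4) - 5) = -2*K - ((K + I/4) - 5) = -2*K - (-5 + K + I/4) = -2*K + (5 - K - I/4) = 5 - 3*K - I/4)
-18 - E(-19, -6) = -18 - (5 - 3*(-19) - ¼*(-6)) = -18 - (5 + 57 + 3/2) = -18 - 1*127/2 = -18 - 127/2 = -163/2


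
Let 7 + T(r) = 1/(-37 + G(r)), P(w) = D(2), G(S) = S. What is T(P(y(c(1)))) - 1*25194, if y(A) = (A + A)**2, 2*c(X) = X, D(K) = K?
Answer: -882036/35 ≈ -25201.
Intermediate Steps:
c(X) = X/2
y(A) = 4*A**2 (y(A) = (2*A)**2 = 4*A**2)
P(w) = 2
T(r) = -7 + 1/(-37 + r)
T(P(y(c(1)))) - 1*25194 = (260 - 7*2)/(-37 + 2) - 1*25194 = (260 - 14)/(-35) - 25194 = -1/35*246 - 25194 = -246/35 - 25194 = -882036/35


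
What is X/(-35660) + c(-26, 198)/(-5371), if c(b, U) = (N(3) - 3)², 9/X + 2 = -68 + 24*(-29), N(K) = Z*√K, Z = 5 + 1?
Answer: -3195872181/146711872760 + 36*√3/5371 ≈ -0.010174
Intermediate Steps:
Z = 6
N(K) = 6*√K
X = -9/766 (X = 9/(-2 + (-68 + 24*(-29))) = 9/(-2 + (-68 - 696)) = 9/(-2 - 764) = 9/(-766) = 9*(-1/766) = -9/766 ≈ -0.011749)
c(b, U) = (-3 + 6*√3)² (c(b, U) = (6*√3 - 3)² = (-3 + 6*√3)²)
X/(-35660) + c(-26, 198)/(-5371) = -9/766/(-35660) + (117 - 36*√3)/(-5371) = -9/766*(-1/35660) + (117 - 36*√3)*(-1/5371) = 9/27315560 + (-117/5371 + 36*√3/5371) = -3195872181/146711872760 + 36*√3/5371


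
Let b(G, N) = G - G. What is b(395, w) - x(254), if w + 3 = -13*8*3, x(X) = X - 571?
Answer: 317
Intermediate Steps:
x(X) = -571 + X
w = -315 (w = -3 - 13*8*3 = -3 - 104*3 = -3 - 312 = -315)
b(G, N) = 0
b(395, w) - x(254) = 0 - (-571 + 254) = 0 - 1*(-317) = 0 + 317 = 317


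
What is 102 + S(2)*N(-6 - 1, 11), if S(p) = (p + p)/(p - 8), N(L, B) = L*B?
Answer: 460/3 ≈ 153.33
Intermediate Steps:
N(L, B) = B*L
S(p) = 2*p/(-8 + p) (S(p) = (2*p)/(-8 + p) = 2*p/(-8 + p))
102 + S(2)*N(-6 - 1, 11) = 102 + (2*2/(-8 + 2))*(11*(-6 - 1)) = 102 + (2*2/(-6))*(11*(-7)) = 102 + (2*2*(-1/6))*(-77) = 102 - 2/3*(-77) = 102 + 154/3 = 460/3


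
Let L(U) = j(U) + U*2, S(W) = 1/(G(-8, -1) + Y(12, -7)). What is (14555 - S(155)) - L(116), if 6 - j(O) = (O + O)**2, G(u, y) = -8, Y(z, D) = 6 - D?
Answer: 340704/5 ≈ 68141.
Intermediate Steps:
S(W) = 1/5 (S(W) = 1/(-8 + (6 - 1*(-7))) = 1/(-8 + (6 + 7)) = 1/(-8 + 13) = 1/5)
j(O) = 6 - 4*O**2 (j(O) = 6 - (O + O)**2 = 6 - (2*O)**2 = 6 - 4*O**2)
L(U) = 6 - 4*U**2 + 2*U (L(U) = (6 - 4*U**2) + U*2 = (6 - 4*U**2) + 2*U = 6 - 4*U**2 + 2*U)
(14555 - S(155)) - L(116) = (14555 - 1*1/5) - (6 - 4*116**2 + 2*116) = (14555 - 1/5) - (6 - 4*13456 + 232) = 72774/5 - (6 - 53824 + 232) = 72774/5 - 1*(-53586) = 72774/5 + 53586 = 340704/5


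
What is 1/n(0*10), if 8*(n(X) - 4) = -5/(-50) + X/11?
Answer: 80/321 ≈ 0.24922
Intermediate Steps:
n(X) = 321/80 + X/88 (n(X) = 4 + (-5/(-50) + X/11)/8 = 4 + (-5*(-1/50) + X*(1/11))/8 = 4 + (⅒ + X/11)/8 = 4 + (1/80 + X/88) = 321/80 + X/88)
1/n(0*10) = 1/(321/80 + (0*10)/88) = 1/(321/80 + (1/88)*0) = 1/(321/80 + 0) = 1/(321/80) = 80/321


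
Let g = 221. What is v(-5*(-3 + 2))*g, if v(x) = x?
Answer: 1105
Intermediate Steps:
v(-5*(-3 + 2))*g = -5*(-3 + 2)*221 = -5*(-1)*221 = 5*221 = 1105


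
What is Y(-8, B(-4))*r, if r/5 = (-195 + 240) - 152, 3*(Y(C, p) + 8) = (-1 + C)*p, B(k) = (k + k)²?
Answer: 107000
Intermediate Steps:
B(k) = 4*k² (B(k) = (2*k)² = 4*k²)
Y(C, p) = -8 + p*(-1 + C)/3 (Y(C, p) = -8 + ((-1 + C)*p)/3 = -8 + (p*(-1 + C))/3 = -8 + p*(-1 + C)/3)
r = -535 (r = 5*((-195 + 240) - 152) = 5*(45 - 152) = 5*(-107) = -535)
Y(-8, B(-4))*r = (-8 - 4*(-4)²/3 + (⅓)*(-8)*(4*(-4)²))*(-535) = (-8 - 4*16/3 + (⅓)*(-8)*(4*16))*(-535) = (-8 - ⅓*64 + (⅓)*(-8)*64)*(-535) = (-8 - 64/3 - 512/3)*(-535) = -200*(-535) = 107000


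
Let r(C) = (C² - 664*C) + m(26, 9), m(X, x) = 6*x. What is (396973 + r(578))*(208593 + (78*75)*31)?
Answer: 135434612817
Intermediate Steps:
r(C) = 54 + C² - 664*C (r(C) = (C² - 664*C) + 6*9 = (C² - 664*C) + 54 = 54 + C² - 664*C)
(396973 + r(578))*(208593 + (78*75)*31) = (396973 + (54 + 578² - 664*578))*(208593 + (78*75)*31) = (396973 + (54 + 334084 - 383792))*(208593 + 5850*31) = (396973 - 49654)*(208593 + 181350) = 347319*389943 = 135434612817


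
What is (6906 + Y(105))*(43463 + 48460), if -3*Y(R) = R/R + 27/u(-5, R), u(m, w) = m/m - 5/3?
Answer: 1272061115/2 ≈ 6.3603e+8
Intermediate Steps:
u(m, w) = -⅔ (u(m, w) = 1 - 5*⅓ = 1 - 5/3 = -⅔)
Y(R) = 79/6 (Y(R) = -(R/R + 27/(-⅔))/3 = -(1 + 27*(-3/2))/3 = -(1 - 81/2)/3 = -⅓*(-79/2) = 79/6)
(6906 + Y(105))*(43463 + 48460) = (6906 + 79/6)*(43463 + 48460) = (41515/6)*91923 = 1272061115/2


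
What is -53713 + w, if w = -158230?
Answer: -211943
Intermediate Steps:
-53713 + w = -53713 - 158230 = -211943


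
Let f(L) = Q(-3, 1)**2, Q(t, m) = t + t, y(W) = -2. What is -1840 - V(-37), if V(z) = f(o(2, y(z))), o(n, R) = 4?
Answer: -1876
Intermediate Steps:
Q(t, m) = 2*t
f(L) = 36 (f(L) = (2*(-3))**2 = (-6)**2 = 36)
V(z) = 36
-1840 - V(-37) = -1840 - 1*36 = -1840 - 36 = -1876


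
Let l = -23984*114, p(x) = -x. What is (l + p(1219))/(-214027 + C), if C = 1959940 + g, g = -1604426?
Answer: -2735395/141487 ≈ -19.333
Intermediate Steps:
l = -2734176
C = 355514 (C = 1959940 - 1604426 = 355514)
(l + p(1219))/(-214027 + C) = (-2734176 - 1*1219)/(-214027 + 355514) = (-2734176 - 1219)/141487 = -2735395*1/141487 = -2735395/141487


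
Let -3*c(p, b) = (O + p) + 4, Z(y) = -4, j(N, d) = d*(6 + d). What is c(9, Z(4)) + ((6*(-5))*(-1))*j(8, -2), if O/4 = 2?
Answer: -247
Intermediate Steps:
O = 8 (O = 4*2 = 8)
c(p, b) = -4 - p/3 (c(p, b) = -((8 + p) + 4)/3 = -(12 + p)/3 = -4 - p/3)
c(9, Z(4)) + ((6*(-5))*(-1))*j(8, -2) = (-4 - 1/3*9) + ((6*(-5))*(-1))*(-2*(6 - 2)) = (-4 - 3) + (-30*(-1))*(-2*4) = -7 + 30*(-8) = -7 - 240 = -247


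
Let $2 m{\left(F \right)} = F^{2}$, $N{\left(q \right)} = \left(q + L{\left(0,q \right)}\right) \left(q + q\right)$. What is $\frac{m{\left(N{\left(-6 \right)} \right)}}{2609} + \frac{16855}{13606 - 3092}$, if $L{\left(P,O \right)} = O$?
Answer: $\frac{152983847}{27431026} \approx 5.577$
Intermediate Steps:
$N{\left(q \right)} = 4 q^{2}$ ($N{\left(q \right)} = \left(q + q\right) \left(q + q\right) = 2 q 2 q = 4 q^{2}$)
$m{\left(F \right)} = \frac{F^{2}}{2}$
$\frac{m{\left(N{\left(-6 \right)} \right)}}{2609} + \frac{16855}{13606 - 3092} = \frac{\frac{1}{2} \left(4 \left(-6\right)^{2}\right)^{2}}{2609} + \frac{16855}{13606 - 3092} = \frac{\left(4 \cdot 36\right)^{2}}{2} \cdot \frac{1}{2609} + \frac{16855}{10514} = \frac{144^{2}}{2} \cdot \frac{1}{2609} + 16855 \cdot \frac{1}{10514} = \frac{1}{2} \cdot 20736 \cdot \frac{1}{2609} + \frac{16855}{10514} = 10368 \cdot \frac{1}{2609} + \frac{16855}{10514} = \frac{10368}{2609} + \frac{16855}{10514} = \frac{152983847}{27431026}$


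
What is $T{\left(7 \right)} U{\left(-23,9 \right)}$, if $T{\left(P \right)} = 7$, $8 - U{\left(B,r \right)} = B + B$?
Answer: $378$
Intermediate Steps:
$U{\left(B,r \right)} = 8 - 2 B$ ($U{\left(B,r \right)} = 8 - \left(B + B\right) = 8 - 2 B$)
$T{\left(7 \right)} U{\left(-23,9 \right)} = 7 \left(8 - -46\right) = 7 \left(8 + 46\right) = 7 \cdot 54 = 378$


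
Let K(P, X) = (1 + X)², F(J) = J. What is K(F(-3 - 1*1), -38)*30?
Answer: 41070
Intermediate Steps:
K(F(-3 - 1*1), -38)*30 = (1 - 38)²*30 = (-37)²*30 = 1369*30 = 41070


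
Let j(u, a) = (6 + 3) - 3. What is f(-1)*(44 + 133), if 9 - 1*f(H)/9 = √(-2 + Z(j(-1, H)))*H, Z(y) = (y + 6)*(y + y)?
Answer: 14337 + 1593*√142 ≈ 33320.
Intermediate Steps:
j(u, a) = 6 (j(u, a) = 9 - 3 = 6)
Z(y) = 2*y*(6 + y) (Z(y) = (6 + y)*(2*y) = 2*y*(6 + y))
f(H) = 81 - 9*H*√142 (f(H) = 81 - 9*√(-2 + 2*6*(6 + 6))*H = 81 - 9*√(-2 + 2*6*12)*H = 81 - 9*√(-2 + 144)*H = 81 - 9*√142*H = 81 - 9*H*√142)
f(-1)*(44 + 133) = (81 - 9*(-1)*√142)*(44 + 133) = (81 + 9*√142)*177 = 14337 + 1593*√142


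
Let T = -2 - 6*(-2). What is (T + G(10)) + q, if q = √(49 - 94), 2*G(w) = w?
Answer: 15 + 3*I*√5 ≈ 15.0 + 6.7082*I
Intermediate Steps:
T = 10 (T = -2 + 12 = 10)
G(w) = w/2
q = 3*I*√5 (q = √(-45) = 3*I*√5 ≈ 6.7082*I)
(T + G(10)) + q = (10 + (½)*10) + 3*I*√5 = (10 + 5) + 3*I*√5 = 15 + 3*I*√5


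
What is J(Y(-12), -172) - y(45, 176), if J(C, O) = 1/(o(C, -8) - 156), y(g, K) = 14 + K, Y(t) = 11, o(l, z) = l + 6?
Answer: -26411/139 ≈ -190.01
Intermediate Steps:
o(l, z) = 6 + l
J(C, O) = 1/(-150 + C) (J(C, O) = 1/((6 + C) - 156) = 1/(-150 + C))
J(Y(-12), -172) - y(45, 176) = 1/(-150 + 11) - (14 + 176) = 1/(-139) - 1*190 = -1/139 - 190 = -26411/139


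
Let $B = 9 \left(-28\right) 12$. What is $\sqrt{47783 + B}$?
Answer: $\sqrt{44759} \approx 211.56$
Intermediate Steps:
$B = -3024$ ($B = \left(-252\right) 12 = -3024$)
$\sqrt{47783 + B} = \sqrt{47783 - 3024} = \sqrt{44759}$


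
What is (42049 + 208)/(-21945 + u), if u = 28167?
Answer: 42257/6222 ≈ 6.7915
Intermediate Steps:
(42049 + 208)/(-21945 + u) = (42049 + 208)/(-21945 + 28167) = 42257/6222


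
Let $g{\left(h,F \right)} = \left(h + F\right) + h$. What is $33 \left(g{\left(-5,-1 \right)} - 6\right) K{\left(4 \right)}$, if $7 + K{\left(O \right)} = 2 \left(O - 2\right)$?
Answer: $1683$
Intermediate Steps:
$K{\left(O \right)} = -11 + 2 O$ ($K{\left(O \right)} = -7 + 2 \left(O - 2\right) = -7 + 2 \left(-2 + O\right) = -7 + \left(-4 + 2 O\right) = -11 + 2 O$)
$g{\left(h,F \right)} = F + 2 h$ ($g{\left(h,F \right)} = \left(F + h\right) + h = F + 2 h$)
$33 \left(g{\left(-5,-1 \right)} - 6\right) K{\left(4 \right)} = 33 \left(\left(-1 + 2 \left(-5\right)\right) - 6\right) \left(-11 + 2 \cdot 4\right) = 33 \left(\left(-1 - 10\right) - 6\right) \left(-11 + 8\right) = 33 \left(-11 - 6\right) \left(-3\right) = 33 \left(-17\right) \left(-3\right) = \left(-561\right) \left(-3\right) = 1683$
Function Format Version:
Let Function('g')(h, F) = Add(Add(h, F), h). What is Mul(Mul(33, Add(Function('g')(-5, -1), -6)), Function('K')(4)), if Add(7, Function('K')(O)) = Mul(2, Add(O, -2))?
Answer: 1683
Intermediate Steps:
Function('K')(O) = Add(-11, Mul(2, O)) (Function('K')(O) = Add(-7, Mul(2, Add(O, -2))) = Add(-7, Mul(2, Add(-2, O))) = Add(-7, Add(-4, Mul(2, O))) = Add(-11, Mul(2, O)))
Function('g')(h, F) = Add(F, Mul(2, h)) (Function('g')(h, F) = Add(Add(F, h), h) = Add(F, Mul(2, h)))
Mul(Mul(33, Add(Function('g')(-5, -1), -6)), Function('K')(4)) = Mul(Mul(33, Add(Add(-1, Mul(2, -5)), -6)), Add(-11, Mul(2, 4))) = Mul(Mul(33, Add(Add(-1, -10), -6)), Add(-11, 8)) = Mul(Mul(33, Add(-11, -6)), -3) = Mul(Mul(33, -17), -3) = Mul(-561, -3) = 1683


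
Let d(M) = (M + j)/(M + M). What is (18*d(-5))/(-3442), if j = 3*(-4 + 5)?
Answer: -9/8605 ≈ -0.0010459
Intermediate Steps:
j = 3 (j = 3*1 = 3)
d(M) = (3 + M)/(2*M) (d(M) = (M + 3)/(M + M) = (3 + M)/((2*M)) = (3 + M)*(1/(2*M)) = (3 + M)/(2*M))
(18*d(-5))/(-3442) = (18*((½)*(3 - 5)/(-5)))/(-3442) = (18*((½)*(-⅕)*(-2)))*(-1/3442) = (18*(⅕))*(-1/3442) = (18/5)*(-1/3442) = -9/8605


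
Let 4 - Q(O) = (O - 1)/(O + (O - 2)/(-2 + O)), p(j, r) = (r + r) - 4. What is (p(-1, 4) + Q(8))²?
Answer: 4225/81 ≈ 52.161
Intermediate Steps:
p(j, r) = -4 + 2*r (p(j, r) = 2*r - 4 = -4 + 2*r)
Q(O) = 4 - (-1 + O)/(1 + O) (Q(O) = 4 - (O - 1)/(O + (O - 2)/(-2 + O)) = 4 - (-1 + O)/(O + (-2 + O)/(-2 + O)) = 4 - (-1 + O)/(O + 1) = 4 - (-1 + O)/(1 + O))
(p(-1, 4) + Q(8))² = ((-4 + 2*4) + (5 + 3*8)/(1 + 8))² = ((-4 + 8) + (5 + 24)/9)² = (4 + (⅑)*29)² = (4 + 29/9)² = (65/9)² = 4225/81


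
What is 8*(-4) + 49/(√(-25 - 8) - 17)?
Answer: -1591/46 - 7*I*√33/46 ≈ -34.587 - 0.87417*I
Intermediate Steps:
8*(-4) + 49/(√(-25 - 8) - 17) = -32 + 49/(√(-33) - 17) = -32 + 49/(I*√33 - 17) = -32 + 49/(-17 + I*√33)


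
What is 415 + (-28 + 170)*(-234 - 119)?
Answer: -49711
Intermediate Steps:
415 + (-28 + 170)*(-234 - 119) = 415 + 142*(-353) = 415 - 50126 = -49711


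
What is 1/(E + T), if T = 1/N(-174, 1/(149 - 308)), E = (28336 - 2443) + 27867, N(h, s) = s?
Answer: 1/53601 ≈ 1.8656e-5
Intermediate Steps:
E = 53760 (E = 25893 + 27867 = 53760)
T = -159 (T = 1/(1/(149 - 308)) = 1/(1/(-159)) = 1/(-1/159) = -159)
1/(E + T) = 1/(53760 - 159) = 1/53601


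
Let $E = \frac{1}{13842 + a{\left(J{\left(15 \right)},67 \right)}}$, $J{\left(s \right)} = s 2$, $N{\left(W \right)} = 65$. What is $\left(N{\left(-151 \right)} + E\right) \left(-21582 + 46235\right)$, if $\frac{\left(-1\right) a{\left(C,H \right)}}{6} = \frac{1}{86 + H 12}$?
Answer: $\frac{9870570605300}{6159687} \approx 1.6024 \cdot 10^{6}$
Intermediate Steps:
$J{\left(s \right)} = 2 s$
$a{\left(C,H \right)} = - \frac{6}{86 + 12 H}$ ($a{\left(C,H \right)} = - \frac{6}{86 + H 12} = - \frac{6}{86 + 12 H}$)
$E = \frac{445}{6159687}$ ($E = \frac{1}{13842 - \frac{3}{43 + 6 \cdot 67}} = \frac{1}{13842 - \frac{3}{43 + 402}} = \frac{1}{13842 - \frac{3}{445}} = \frac{1}{\frac{6159687}{445}} = \frac{445}{6159687} \approx 7.2244 \cdot 10^{-5}$)
$\left(N{\left(-151 \right)} + E\right) \left(-21582 + 46235\right) = \left(65 + \frac{445}{6159687}\right) \left(-21582 + 46235\right) = \frac{400380100}{6159687} \cdot 24653 = \frac{9870570605300}{6159687}$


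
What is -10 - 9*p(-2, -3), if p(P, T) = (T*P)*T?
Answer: 152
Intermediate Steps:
p(P, T) = P*T² (p(P, T) = (P*T)*T = P*T²)
-10 - 9*p(-2, -3) = -10 - (-18)*(-3)² = -10 - (-18)*9 = -10 - 9*(-18) = -10 + 162 = 152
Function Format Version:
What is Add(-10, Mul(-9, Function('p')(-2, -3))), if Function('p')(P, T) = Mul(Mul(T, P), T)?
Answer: 152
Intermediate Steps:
Function('p')(P, T) = Mul(P, Pow(T, 2)) (Function('p')(P, T) = Mul(Mul(P, T), T) = Mul(P, Pow(T, 2)))
Add(-10, Mul(-9, Function('p')(-2, -3))) = Add(-10, Mul(-9, Mul(-2, Pow(-3, 2)))) = Add(-10, Mul(-9, Mul(-2, 9))) = Add(-10, Mul(-9, -18)) = Add(-10, 162) = 152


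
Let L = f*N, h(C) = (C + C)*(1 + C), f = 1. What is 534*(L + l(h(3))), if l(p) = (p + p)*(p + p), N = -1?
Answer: 1229802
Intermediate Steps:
h(C) = 2*C*(1 + C) (h(C) = (2*C)*(1 + C) = 2*C*(1 + C))
l(p) = 4*p² (l(p) = (2*p)*(2*p) = 4*p²)
L = -1 (L = 1*(-1) = -1)
534*(L + l(h(3))) = 534*(-1 + 4*(2*3*(1 + 3))²) = 534*(-1 + 4*(2*3*4)²) = 534*(-1 + 4*24²) = 534*(-1 + 4*576) = 534*(-1 + 2304) = 534*2303 = 1229802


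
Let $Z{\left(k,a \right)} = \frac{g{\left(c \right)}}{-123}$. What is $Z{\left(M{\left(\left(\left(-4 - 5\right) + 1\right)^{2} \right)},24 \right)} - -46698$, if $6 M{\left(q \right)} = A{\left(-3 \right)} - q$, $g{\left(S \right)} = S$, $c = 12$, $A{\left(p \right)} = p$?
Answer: $\frac{1914614}{41} \approx 46698.0$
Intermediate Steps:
$M{\left(q \right)} = - \frac{1}{2} - \frac{q}{6}$ ($M{\left(q \right)} = \frac{-3 - q}{6} = - \frac{1}{2} - \frac{q}{6}$)
$Z{\left(k,a \right)} = - \frac{4}{41}$ ($Z{\left(k,a \right)} = \frac{12}{-123} = 12 \left(- \frac{1}{123}\right) = - \frac{4}{41}$)
$Z{\left(M{\left(\left(\left(-4 - 5\right) + 1\right)^{2} \right)},24 \right)} - -46698 = - \frac{4}{41} - -46698 = - \frac{4}{41} + 46698 = \frac{1914614}{41}$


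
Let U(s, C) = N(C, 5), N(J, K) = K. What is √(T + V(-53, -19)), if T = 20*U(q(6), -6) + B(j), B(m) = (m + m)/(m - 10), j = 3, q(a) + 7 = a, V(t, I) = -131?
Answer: I*√1561/7 ≈ 5.6442*I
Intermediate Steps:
q(a) = -7 + a
U(s, C) = 5
B(m) = 2*m/(-10 + m) (B(m) = (2*m)/(-10 + m) = 2*m/(-10 + m))
T = 694/7 (T = 20*5 + 2*3/(-10 + 3) = 100 + 2*3/(-7) = 100 + 2*3*(-⅐) = 100 - 6/7 = 694/7 ≈ 99.143)
√(T + V(-53, -19)) = √(694/7 - 131) = √(-223/7) = I*√1561/7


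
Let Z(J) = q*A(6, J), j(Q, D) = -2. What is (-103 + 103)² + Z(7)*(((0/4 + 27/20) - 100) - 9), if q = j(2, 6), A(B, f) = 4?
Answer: 4306/5 ≈ 861.20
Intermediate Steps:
q = -2
Z(J) = -8 (Z(J) = -2*4 = -8)
(-103 + 103)² + Z(7)*(((0/4 + 27/20) - 100) - 9) = (-103 + 103)² - 8*(((0/4 + 27/20) - 100) - 9) = 0² - 8*(((0*(¼) + 27*(1/20)) - 100) - 9) = 0 - 8*(((0 + 27/20) - 100) - 9) = 0 - 8*((27/20 - 100) - 9) = 0 - 8*(-1973/20 - 9) = 0 - 8*(-2153/20) = 0 + 4306/5 = 4306/5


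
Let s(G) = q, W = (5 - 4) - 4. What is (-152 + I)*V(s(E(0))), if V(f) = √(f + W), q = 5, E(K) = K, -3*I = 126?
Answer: -194*√2 ≈ -274.36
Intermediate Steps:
I = -42 (I = -⅓*126 = -42)
W = -3 (W = 1 - 4 = -3)
s(G) = 5
V(f) = √(-3 + f) (V(f) = √(f - 3) = √(-3 + f))
(-152 + I)*V(s(E(0))) = (-152 - 42)*√(-3 + 5) = -194*√2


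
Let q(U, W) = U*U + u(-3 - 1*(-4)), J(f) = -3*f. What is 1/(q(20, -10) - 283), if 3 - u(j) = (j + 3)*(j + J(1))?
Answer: 1/128 ≈ 0.0078125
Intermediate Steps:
u(j) = 3 - (-3 + j)*(3 + j) (u(j) = 3 - (j + 3)*(j - 3*1) = 3 - (3 + j)*(j - 3) = 3 - (3 + j)*(-3 + j) = 3 - (-3 + j)*(3 + j))
q(U, W) = 11 + U**2 (q(U, W) = U*U + (12 - (-3 - 1*(-4))**2) = U**2 + (12 - (-3 + 4)**2) = U**2 + (12 - 1*1**2) = U**2 + (12 - 1*1) = U**2 + (12 - 1) = U**2 + 11 = 11 + U**2)
1/(q(20, -10) - 283) = 1/((11 + 20**2) - 283) = 1/((11 + 400) - 283) = 1/(411 - 283) = 1/128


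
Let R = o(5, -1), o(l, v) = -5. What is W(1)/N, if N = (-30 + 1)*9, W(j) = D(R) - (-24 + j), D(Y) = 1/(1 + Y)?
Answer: -91/1044 ≈ -0.087165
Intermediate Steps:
R = -5
W(j) = 95/4 - j (W(j) = 1/(1 - 5) - (-24 + j) = 1/(-4) + (24 - j) = -¼ + (24 - j) = 95/4 - j)
N = -261 (N = -29*9 = -261)
W(1)/N = (95/4 - 1*1)/(-261) = (95/4 - 1)*(-1/261) = (91/4)*(-1/261) = -91/1044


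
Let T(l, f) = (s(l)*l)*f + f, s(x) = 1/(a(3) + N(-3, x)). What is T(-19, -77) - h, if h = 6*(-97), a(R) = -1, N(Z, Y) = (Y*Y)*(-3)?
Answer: 545957/1084 ≈ 503.65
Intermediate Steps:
N(Z, Y) = -3*Y² (N(Z, Y) = Y²*(-3) = -3*Y²)
h = -582
s(x) = 1/(-1 - 3*x²)
T(l, f) = f - f*l/(1 + 3*l²) (T(l, f) = ((-1/(1 + 3*l²))*l)*f + f = (-l/(1 + 3*l²))*f + f = -f*l/(1 + 3*l²) + f = f - f*l/(1 + 3*l²))
T(-19, -77) - h = -77*(1 - 1*(-19) + 3*(-19)²)/(1 + 3*(-19)²) - 1*(-582) = -77*(1 + 19 + 3*361)/(1 + 3*361) + 582 = -77*(1 + 19 + 1083)/(1 + 1083) + 582 = -77*1103/1084 + 582 = -77*1/1084*1103 + 582 = -84931/1084 + 582 = 545957/1084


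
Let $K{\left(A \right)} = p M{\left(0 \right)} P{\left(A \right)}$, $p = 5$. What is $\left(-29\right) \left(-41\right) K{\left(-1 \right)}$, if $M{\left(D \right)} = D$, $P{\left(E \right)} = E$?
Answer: $0$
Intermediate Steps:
$K{\left(A \right)} = 0$ ($K{\left(A \right)} = 5 \cdot 0 A = 0 A = 0$)
$\left(-29\right) \left(-41\right) K{\left(-1 \right)} = \left(-29\right) \left(-41\right) 0 = 1189 \cdot 0 = 0$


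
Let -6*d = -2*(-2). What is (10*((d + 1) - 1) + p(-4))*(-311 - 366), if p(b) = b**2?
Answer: -18956/3 ≈ -6318.7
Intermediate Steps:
d = -2/3 (d = -(-1)*(-2)/3 = -1/6*4 = -2/3 ≈ -0.66667)
(10*((d + 1) - 1) + p(-4))*(-311 - 366) = (10*((-2/3 + 1) - 1) + (-4)**2)*(-311 - 366) = (10*(1/3 - 1) + 16)*(-677) = (10*(-2/3) + 16)*(-677) = (-20/3 + 16)*(-677) = (28/3)*(-677) = -18956/3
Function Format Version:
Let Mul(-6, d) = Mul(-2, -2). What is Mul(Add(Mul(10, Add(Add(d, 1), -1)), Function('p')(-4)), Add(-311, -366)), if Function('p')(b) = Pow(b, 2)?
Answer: Rational(-18956, 3) ≈ -6318.7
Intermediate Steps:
d = Rational(-2, 3) (d = Mul(Rational(-1, 6), Mul(-2, -2)) = Mul(Rational(-1, 6), 4) = Rational(-2, 3) ≈ -0.66667)
Mul(Add(Mul(10, Add(Add(d, 1), -1)), Function('p')(-4)), Add(-311, -366)) = Mul(Add(Mul(10, Add(Add(Rational(-2, 3), 1), -1)), Pow(-4, 2)), Add(-311, -366)) = Mul(Add(Mul(10, Add(Rational(1, 3), -1)), 16), -677) = Mul(Add(Mul(10, Rational(-2, 3)), 16), -677) = Mul(Add(Rational(-20, 3), 16), -677) = Mul(Rational(28, 3), -677) = Rational(-18956, 3)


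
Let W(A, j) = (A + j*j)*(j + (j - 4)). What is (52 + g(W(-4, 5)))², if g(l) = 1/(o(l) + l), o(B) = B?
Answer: 171741025/63504 ≈ 2704.4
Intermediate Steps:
W(A, j) = (-4 + 2*j)*(A + j²) (W(A, j) = (A + j²)*(j + (-4 + j)) = (A + j²)*(-4 + 2*j) = (-4 + 2*j)*(A + j²))
g(l) = 1/(2*l) (g(l) = 1/(l + l) = 1/(2*l))
(52 + g(W(-4, 5)))² = (52 + 1/(2*(-4*(-4) - 4*5² + 2*5³ + 2*(-4)*5)))² = (52 + 1/(2*(16 - 4*25 + 2*125 - 40)))² = (52 + 1/(2*(16 - 100 + 250 - 40)))² = (52 + (½)/126)² = (52 + (½)*(1/126))² = (52 + 1/252)² = (13105/252)² = 171741025/63504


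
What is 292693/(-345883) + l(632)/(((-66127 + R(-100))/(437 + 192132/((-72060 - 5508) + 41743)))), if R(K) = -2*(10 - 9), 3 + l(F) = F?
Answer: -4057632697278476/819421531693275 ≈ -4.9518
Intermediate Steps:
l(F) = -3 + F
R(K) = -2 (R(K) = -2*1 = -2)
292693/(-345883) + l(632)/(((-66127 + R(-100))/(437 + 192132/((-72060 - 5508) + 41743)))) = 292693/(-345883) + (-3 + 632)/(((-66127 - 2)/(437 + 192132/((-72060 - 5508) + 41743)))) = 292693*(-1/345883) + 629/((-66129/(437 + 192132/(-77568 + 41743)))) = -292693/345883 + 629/((-66129/(437 + 192132/(-35825)))) = -292693/345883 + 629/((-66129/(437 + 192132*(-1/35825)))) = -292693/345883 + 629/((-66129/(437 - 192132/35825))) = -292693/345883 + 629/((-66129/15463393/35825)) = -292693/345883 + 629/((-66129*35825/15463393)) = -292693/345883 + 629/(-2369071425/15463393) = -292693/345883 + 629*(-15463393/2369071425) = -292693/345883 - 9726474197/2369071425 = -4057632697278476/819421531693275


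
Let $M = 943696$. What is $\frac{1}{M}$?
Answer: $\frac{1}{943696} \approx 1.0597 \cdot 10^{-6}$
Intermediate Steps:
$\frac{1}{M} = \frac{1}{943696}$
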